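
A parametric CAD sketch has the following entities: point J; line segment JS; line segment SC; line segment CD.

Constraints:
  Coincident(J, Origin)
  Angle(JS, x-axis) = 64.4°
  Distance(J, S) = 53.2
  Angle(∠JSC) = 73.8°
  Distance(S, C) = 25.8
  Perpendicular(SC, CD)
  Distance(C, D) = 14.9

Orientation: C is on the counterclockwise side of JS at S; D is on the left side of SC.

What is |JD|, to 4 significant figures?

37.81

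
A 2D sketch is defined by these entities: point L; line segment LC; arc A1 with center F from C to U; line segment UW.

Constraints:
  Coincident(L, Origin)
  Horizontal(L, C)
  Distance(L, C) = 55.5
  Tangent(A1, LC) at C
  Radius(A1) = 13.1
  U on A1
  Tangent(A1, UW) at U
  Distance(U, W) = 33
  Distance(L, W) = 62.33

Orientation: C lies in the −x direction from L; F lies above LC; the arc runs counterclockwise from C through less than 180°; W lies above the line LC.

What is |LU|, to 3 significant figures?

44.3

Checks: |FU| = 13.10 ✓; ∠(FU, UW) = 90.00° ✓; |UW| = 33.00 ✓; |LW| = 62.33 ✓.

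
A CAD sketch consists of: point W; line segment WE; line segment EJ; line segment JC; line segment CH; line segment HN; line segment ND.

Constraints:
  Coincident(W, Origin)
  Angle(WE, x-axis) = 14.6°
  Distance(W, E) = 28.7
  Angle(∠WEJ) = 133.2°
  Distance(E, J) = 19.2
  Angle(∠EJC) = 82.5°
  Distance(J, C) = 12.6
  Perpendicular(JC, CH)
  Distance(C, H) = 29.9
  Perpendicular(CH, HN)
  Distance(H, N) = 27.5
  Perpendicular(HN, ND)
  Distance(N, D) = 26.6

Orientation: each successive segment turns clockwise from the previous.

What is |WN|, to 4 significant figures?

41.14

JC ⟂ CH, so CH runs at 140.3°; with |CH| = 29.9, H = (12.97, 6.408). The perpendicularity gives HN at right angles to CH, so HN runs at 50.30°; with |HN| = 27.5, N = (30.53, 27.57). Then |WN| = |N − W| = 41.14.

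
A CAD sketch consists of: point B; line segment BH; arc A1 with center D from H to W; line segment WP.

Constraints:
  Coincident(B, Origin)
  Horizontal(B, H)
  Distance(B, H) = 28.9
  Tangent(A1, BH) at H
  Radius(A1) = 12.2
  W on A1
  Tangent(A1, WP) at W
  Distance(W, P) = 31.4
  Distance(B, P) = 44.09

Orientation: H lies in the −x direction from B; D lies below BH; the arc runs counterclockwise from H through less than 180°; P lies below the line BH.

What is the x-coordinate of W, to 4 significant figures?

-36.93

Checks: |DW| = 12.20 ✓; ∠(DW, WP) = 90.00° ✓; |WP| = 31.40 ✓; |BP| = 44.09 ✓.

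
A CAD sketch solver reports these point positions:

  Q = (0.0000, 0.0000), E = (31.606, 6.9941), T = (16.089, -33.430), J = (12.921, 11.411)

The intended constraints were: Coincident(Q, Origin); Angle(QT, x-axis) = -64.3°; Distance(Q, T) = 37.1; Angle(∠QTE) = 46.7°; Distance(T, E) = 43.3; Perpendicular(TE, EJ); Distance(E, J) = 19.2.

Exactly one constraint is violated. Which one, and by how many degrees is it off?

Perpendicular(TE, EJ) — off by 7.70°.

Q = (0.00, 0.00) ✓; QT at -64.30° ✓; |QT| = 37.10 ✓; ∠QTE = 46.70° ✓; |TE| = 43.30 ✓; ∠(TE, EJ) = 97.70° ✗; |EJ| = 19.20 ✓.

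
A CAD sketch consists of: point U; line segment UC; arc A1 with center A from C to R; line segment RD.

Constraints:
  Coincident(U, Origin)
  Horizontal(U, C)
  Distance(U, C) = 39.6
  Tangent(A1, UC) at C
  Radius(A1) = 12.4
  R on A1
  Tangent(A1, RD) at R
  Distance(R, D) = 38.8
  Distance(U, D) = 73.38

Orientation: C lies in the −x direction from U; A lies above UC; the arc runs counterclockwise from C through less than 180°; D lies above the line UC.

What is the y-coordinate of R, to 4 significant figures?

19.81

Checks: |UC| = 39.60 ✓; |AC| = 12.40 ✓; |AR| = 12.40 ✓; ∠(AR, RD) = 90.00° ✓; |RD| = 38.80 ✓; |UD| = 73.38 ✓.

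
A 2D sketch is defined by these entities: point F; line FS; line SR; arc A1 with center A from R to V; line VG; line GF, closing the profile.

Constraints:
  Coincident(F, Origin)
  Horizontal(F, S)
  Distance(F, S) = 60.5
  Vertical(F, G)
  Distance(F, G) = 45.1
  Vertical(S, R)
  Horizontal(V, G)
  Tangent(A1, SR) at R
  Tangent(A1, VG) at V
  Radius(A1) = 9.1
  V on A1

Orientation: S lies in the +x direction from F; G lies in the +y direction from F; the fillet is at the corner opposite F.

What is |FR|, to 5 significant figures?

70.401

F is at the origin; FS is horizontal with |FS| = 60.5 and S on the +x side, so S = (60.500, 0.0000). FG is vertical with |FG| = 45.1 and G on the +y side, so G = (0.0000, 45.100). The virtual corner opposite F is at (60.500, 45.100). A1 meets SR tangentially, so AR is at right angles to SR and the tangent condition forces AV to be normal to VG, with radius 9.1, so the center A sits 9.1 in from both sides at A = (51.400, 36.000). That places the tangent points at R = (60.500, 36.000) on SR and V = (51.400, 45.100) on VG. Then |FR| = |R − F| = 70.401.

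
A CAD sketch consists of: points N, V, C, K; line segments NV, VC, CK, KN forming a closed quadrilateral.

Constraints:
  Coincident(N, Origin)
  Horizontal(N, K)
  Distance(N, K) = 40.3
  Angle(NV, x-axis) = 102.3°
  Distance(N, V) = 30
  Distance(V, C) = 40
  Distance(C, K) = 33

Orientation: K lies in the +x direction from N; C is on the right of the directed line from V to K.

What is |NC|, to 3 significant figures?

11.4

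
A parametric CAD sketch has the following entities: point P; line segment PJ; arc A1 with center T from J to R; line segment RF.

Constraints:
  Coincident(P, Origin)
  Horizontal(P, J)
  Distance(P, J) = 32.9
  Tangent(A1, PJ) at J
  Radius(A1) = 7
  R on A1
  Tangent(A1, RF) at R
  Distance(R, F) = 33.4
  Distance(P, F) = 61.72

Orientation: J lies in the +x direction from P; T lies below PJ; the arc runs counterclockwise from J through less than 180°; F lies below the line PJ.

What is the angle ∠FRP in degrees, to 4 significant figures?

153.8°

Checks: |TJ| = 7.000 ✓; |TR| = 7.000 ✓; ∠(TR, RF) = 90.00° ✓; |RF| = 33.40 ✓; |PF| = 61.72 ✓.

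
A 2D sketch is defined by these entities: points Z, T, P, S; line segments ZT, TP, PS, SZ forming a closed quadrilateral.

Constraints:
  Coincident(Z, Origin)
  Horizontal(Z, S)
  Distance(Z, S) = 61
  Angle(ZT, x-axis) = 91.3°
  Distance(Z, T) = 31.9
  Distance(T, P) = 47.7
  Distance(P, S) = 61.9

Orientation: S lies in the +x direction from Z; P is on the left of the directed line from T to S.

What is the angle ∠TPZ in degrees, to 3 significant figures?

22.8°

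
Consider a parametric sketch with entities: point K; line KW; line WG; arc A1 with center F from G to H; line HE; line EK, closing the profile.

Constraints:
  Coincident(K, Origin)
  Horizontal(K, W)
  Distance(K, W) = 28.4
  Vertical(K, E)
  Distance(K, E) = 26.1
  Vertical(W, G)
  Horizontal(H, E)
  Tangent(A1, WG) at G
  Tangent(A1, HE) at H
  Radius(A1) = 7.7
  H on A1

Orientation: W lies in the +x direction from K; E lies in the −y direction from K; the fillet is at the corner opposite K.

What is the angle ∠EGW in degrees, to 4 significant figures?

105.2°

The virtual corner opposite K is at (28.40, -26.10). Since A1 is tangent to WG there, FG ⟂ WG and A1 meets HE tangentially, so FH is at right angles to HE, with radius 7.7, so the center F sits 7.7 in from both sides at F = (20.70, -18.40). That places the tangent points at G = (28.40, -18.40) on WG and H = (20.70, -26.10) on HE. Then cos ∠EGW = GE·GW / (|GE||GW|), giving 105.2°.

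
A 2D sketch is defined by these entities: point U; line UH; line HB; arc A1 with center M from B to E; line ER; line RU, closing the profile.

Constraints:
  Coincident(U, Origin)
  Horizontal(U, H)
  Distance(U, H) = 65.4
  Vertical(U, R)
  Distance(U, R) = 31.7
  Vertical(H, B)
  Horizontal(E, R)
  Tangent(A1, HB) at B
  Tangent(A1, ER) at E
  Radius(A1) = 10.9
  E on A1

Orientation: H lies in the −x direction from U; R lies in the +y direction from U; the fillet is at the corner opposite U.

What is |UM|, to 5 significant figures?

58.334

U and R share the same x with |UR| = 31.7 and R on the +y side, so R = (0.0000, 31.700). The virtual corner opposite U is at (-65.400, 31.700). A1 meets HB tangentially, so MB is at right angles to HB and since A1 is tangent to ER there, ME ⟂ ER, with radius 10.9, so the center M sits 10.9 in from both sides at M = (-54.500, 20.800). Then |UM| = |M − U| = 58.334.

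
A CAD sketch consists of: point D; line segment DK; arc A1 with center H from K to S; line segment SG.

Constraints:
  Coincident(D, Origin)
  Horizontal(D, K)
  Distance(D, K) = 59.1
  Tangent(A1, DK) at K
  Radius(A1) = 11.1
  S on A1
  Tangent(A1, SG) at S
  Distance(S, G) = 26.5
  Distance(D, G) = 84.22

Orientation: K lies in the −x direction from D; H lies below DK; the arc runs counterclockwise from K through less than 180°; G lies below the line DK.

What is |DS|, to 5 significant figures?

70.175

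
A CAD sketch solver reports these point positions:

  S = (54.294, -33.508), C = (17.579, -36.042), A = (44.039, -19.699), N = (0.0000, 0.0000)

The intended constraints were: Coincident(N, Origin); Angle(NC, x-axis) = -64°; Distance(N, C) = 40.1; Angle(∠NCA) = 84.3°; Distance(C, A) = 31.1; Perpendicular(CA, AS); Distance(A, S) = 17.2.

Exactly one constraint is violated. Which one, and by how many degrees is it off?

Perpendicular(CA, AS) — off by 4.90°.

N = (0.00, 0.00) ✓; NC at -64.00° ✓; |NC| = 40.10 ✓; ∠NCA = 84.30° ✓; |CA| = 31.10 ✓; ∠(CA, AS) = 85.10° ✗; |AS| = 17.20 ✓.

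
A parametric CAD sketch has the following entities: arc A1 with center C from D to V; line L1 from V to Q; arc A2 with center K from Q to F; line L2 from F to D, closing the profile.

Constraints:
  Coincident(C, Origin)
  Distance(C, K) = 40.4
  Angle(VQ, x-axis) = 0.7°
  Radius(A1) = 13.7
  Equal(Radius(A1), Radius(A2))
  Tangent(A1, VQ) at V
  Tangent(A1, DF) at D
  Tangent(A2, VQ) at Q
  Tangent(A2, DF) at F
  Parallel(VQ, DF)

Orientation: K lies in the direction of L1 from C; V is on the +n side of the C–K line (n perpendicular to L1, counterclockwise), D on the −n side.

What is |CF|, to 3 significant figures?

42.7

The slot axis is L1's direction at 0.7°, so u = (cos 0.7°, sin 0.7°) = (1.00, 0.0122) and n = (−sin 0.7°, cos 0.7°) = (-0.0122, 1.00). C is at the origin and K lies 40.4 along u from C, so K = 40.4·u = (40.4, 0.494). Tangency of A1 to both parallel lines with radius 13.7 puts V and D at C ± 13.7·n: V = (-0.167, 13.7), D = (0.167, -13.7). Equal radii place Q and F the same way about K: Q = K + 13.7·n = (40.2, 14.2), F = K − 13.7·n = (40.6, -13.2). Then |CF| = |F − C| = 42.7.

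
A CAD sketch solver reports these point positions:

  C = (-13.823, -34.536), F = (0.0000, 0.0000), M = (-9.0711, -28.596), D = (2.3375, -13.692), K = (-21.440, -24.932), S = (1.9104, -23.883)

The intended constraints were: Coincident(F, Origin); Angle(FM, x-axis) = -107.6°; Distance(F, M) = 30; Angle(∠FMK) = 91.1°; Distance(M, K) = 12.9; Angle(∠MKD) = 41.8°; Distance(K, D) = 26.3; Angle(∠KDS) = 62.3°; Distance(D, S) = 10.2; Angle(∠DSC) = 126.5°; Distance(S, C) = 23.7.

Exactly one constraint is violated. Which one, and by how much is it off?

Distance(S, C) = 23.7 — off by 4.70.

F = (0.00, 0.00) ✓; FM at -107.6° ✓; |FM| = 30.00 ✓; ∠FMK = 91.10° ✓; |MK| = 12.90 ✓; ∠MKD = 41.80° ✓; |KD| = 26.30 ✓; ∠KDS = 62.30° ✓; |DS| = 10.20 ✓; ∠DSC = 126.5° ✓; |SC| = 19.00 ✗.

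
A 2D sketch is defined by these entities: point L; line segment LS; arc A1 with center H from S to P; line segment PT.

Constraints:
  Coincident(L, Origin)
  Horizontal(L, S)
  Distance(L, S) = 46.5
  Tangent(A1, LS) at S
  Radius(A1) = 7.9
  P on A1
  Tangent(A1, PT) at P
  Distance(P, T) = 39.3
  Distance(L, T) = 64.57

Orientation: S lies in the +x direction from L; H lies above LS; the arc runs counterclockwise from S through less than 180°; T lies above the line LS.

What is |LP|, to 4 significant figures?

55.03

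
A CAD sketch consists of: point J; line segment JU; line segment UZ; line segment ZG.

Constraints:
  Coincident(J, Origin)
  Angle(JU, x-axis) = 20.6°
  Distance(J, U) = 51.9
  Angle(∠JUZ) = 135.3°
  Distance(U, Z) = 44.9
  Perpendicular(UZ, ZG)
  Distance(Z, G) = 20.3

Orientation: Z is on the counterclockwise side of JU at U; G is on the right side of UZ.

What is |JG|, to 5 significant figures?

99.582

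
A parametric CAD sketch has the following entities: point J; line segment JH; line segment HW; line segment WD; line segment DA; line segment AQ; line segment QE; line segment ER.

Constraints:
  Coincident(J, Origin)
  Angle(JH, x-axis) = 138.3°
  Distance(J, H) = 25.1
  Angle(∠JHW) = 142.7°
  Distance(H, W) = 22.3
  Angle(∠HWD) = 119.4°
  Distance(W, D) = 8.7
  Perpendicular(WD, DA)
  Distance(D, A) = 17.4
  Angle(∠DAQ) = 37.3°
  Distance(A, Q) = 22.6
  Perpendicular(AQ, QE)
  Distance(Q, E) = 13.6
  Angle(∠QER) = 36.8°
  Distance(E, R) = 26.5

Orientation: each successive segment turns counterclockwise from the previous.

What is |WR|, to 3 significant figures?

16.7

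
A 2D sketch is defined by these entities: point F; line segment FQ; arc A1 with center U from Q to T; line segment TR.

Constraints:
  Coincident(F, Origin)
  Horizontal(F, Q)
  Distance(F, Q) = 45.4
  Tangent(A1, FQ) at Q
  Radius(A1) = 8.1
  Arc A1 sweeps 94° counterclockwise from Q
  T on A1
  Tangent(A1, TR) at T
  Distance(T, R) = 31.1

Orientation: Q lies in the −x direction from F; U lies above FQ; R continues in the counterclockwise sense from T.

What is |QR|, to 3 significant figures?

40.1

On A1, Q sits at bearing -90° from U; a 94° counterclockwise sweep puts T at bearing 4°, so T = U + 8.1·(cos 4°, sin 4°) = (-37.3, 8.67). A1 meets TR tangentially, so UT is at right angles to TR, so TR runs along (−sin 4°, cos 4°); with |TR| = 31.1, R = (-39.5, 39.7). Then |QR| = |R − Q| = 40.1.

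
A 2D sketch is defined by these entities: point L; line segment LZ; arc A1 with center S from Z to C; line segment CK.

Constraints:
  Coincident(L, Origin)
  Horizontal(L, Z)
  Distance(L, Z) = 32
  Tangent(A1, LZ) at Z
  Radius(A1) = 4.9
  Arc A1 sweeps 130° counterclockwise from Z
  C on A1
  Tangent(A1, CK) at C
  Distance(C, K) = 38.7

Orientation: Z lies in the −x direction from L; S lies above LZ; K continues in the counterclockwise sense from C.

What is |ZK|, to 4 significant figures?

43.21

On A1, Z sits at bearing -90° from S; a 130° counterclockwise sweep puts C at bearing 40°, so C = S + 4.9·(cos 40°, sin 40°) = (-28.25, 8.050). A1 meets CK tangentially, so SC is at right angles to CK, so CK runs along (−sin 40°, cos 40°); with |CK| = 38.7, K = (-53.12, 37.70). Then |ZK| = |K − Z| = 43.21.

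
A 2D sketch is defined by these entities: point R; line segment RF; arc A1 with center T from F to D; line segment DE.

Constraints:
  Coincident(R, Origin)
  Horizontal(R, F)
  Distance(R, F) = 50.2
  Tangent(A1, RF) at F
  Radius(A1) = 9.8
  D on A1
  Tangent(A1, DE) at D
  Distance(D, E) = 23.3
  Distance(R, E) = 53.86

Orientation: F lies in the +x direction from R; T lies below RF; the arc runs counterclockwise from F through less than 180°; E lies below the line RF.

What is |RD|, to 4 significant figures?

41.76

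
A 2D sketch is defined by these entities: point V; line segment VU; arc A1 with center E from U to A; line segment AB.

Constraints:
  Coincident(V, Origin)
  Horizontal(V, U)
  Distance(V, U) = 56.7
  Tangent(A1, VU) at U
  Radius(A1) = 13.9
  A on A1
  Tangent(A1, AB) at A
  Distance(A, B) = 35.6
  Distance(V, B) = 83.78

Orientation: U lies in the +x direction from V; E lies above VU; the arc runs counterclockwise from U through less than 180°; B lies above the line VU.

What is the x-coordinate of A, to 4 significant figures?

70.52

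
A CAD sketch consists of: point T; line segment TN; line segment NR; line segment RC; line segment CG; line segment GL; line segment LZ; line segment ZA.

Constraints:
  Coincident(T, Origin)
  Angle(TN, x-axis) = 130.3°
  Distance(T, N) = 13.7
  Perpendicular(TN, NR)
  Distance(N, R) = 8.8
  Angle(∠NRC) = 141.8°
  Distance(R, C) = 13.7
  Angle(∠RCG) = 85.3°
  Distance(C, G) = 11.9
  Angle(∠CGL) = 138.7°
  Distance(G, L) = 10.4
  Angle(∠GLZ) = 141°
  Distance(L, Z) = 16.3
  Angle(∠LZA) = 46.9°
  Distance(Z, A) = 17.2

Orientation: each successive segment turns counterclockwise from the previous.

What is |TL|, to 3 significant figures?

4.68

∠RCG = 85.3° gives CG at -6.80° from the x-axis; with |CG| = 11.9, G = (-6.49, -10.1). ∠CGL = 138.7° gives GL at 34.5° from the x-axis; with |GL| = 10.4, L = (2.08, -4.19). Then |TL| = |L − T| = 4.68.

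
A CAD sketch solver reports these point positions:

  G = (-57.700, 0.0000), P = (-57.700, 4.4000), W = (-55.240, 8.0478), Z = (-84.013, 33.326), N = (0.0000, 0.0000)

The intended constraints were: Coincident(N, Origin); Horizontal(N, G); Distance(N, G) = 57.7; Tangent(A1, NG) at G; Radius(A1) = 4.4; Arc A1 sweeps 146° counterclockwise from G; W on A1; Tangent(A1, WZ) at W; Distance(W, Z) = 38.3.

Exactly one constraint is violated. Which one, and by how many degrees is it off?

Tangent(A1, WZ) at W — off by 7.31°.

N = (0.00, 0.00) ✓; N.y = 0.00, G.y = 0.00 ✓; |NG| = 57.70 ✓; ∠(PG, GN) = 90.00° ✓; |PG| = 4.400 ✓; bearing(P→W) − bearing(P→G) = 146.0° ✓; |PW| = 4.400 ✓; ∠(PW, WZ) = 97.31° ✗; |WZ| = 38.30 ✓.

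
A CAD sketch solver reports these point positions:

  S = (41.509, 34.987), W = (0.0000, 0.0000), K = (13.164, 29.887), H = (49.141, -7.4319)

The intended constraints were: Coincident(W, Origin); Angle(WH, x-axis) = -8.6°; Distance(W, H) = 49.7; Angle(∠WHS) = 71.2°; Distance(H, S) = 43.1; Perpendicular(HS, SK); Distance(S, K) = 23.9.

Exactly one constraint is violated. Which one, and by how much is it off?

Distance(S, K) = 23.9 — off by 4.90.

W = (0.00, 0.00) ✓; WH at -8.600° ✓; |WH| = 49.70 ✓; ∠WHS = 71.20° ✓; |HS| = 43.10 ✓; ∠(HS, SK) = 90.00° ✓; |SK| = 28.80 ✗.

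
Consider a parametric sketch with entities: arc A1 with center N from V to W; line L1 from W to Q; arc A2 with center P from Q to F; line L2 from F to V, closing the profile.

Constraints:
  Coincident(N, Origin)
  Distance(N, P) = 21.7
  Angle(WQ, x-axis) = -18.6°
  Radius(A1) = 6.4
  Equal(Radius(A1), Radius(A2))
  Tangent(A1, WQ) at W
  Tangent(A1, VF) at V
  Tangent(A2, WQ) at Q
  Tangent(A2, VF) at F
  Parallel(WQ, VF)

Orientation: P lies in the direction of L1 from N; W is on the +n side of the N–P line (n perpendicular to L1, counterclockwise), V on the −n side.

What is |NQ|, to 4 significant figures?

22.62

The slot axis is L1's direction at -18.6°, so u = (cos -18.6°, sin -18.6°) = (0.9478, -0.3190) and n = (−sin -18.6°, cos -18.6°) = (0.3190, 0.9478). N is at the origin and P lies 21.7 along u from N, so P = 21.7·u = (20.57, -6.921). Tangency of A1 to both parallel lines with radius 6.4 puts W and V at N ± 6.4·n: W = (2.041, 6.066), V = (-2.041, -6.066). Equal radii place Q and F the same way about P: Q = P + 6.4·n = (22.61, -0.8557), F = P − 6.4·n = (18.53, -12.99). Then |NQ| = |Q − N| = 22.62.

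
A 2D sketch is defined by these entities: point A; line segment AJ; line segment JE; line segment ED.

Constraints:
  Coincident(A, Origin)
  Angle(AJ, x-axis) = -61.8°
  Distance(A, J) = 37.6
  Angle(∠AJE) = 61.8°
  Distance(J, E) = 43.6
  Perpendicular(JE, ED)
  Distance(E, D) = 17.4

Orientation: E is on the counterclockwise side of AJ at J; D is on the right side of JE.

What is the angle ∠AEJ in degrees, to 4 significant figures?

52.06°

A is at the origin; AJ runs at -61.8° with length 37.6, so J = 37.6·(cos -61.8°, sin -61.8°) = (17.77, -33.14). ∠AJE = 61.8°, so JE runs at -61.8° + (180° − 61.8°) = 56.40° from the x-axis; with |JE| = 43.6, E = J + 43.6·(cos 56.40°, sin 56.40°) = (41.90, 3.178). Then cos ∠AEJ = EA·EJ / (|EA||EJ|), giving 52.06°.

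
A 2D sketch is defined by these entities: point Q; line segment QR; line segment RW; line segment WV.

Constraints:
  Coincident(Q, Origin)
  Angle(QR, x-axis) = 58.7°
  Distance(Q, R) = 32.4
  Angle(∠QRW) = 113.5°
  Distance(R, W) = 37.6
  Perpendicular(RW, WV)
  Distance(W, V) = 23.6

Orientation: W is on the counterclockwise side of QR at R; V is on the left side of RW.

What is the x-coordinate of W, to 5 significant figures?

-4.8414

Q is at the origin; QR runs at 58.7° with length 32.4, so R = 32.4·(cos 58.7°, sin 58.7°) = (16.832, 27.684). ∠QRW = 113.5°, so RW runs at 58.7° + (180° − 113.5°) = 125.20° from the x-axis; with |RW| = 37.6, W = R + 37.6·(cos 125.20°, sin 125.20°) = (-4.8414, 58.409). So W.x = -4.8414.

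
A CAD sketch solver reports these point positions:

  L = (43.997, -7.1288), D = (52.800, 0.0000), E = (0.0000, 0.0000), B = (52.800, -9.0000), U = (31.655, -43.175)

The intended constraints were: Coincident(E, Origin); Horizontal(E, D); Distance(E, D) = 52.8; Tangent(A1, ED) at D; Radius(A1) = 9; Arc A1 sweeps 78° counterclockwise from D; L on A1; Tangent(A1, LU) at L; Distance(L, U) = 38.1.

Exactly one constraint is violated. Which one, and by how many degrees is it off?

Tangent(A1, LU) at L — off by 6.90°.

E = (0.00, 0.00) ✓; E.y = 0.00, D.y = 0.00 ✓; |ED| = 52.80 ✓; ∠(BD, DE) = 90.00° ✓; |BD| = 9.000 ✓; bearing(B→L) − bearing(B→D) = 78.00° ✓; |BL| = 9.000 ✓; ∠(BL, LU) = 96.90° ✗; |LU| = 38.10 ✓.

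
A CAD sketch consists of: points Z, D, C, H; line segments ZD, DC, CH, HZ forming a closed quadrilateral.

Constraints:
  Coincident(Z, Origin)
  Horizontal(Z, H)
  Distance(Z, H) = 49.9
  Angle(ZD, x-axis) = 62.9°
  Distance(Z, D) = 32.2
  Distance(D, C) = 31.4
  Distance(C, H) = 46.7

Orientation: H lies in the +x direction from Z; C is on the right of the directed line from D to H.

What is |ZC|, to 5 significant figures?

3.2533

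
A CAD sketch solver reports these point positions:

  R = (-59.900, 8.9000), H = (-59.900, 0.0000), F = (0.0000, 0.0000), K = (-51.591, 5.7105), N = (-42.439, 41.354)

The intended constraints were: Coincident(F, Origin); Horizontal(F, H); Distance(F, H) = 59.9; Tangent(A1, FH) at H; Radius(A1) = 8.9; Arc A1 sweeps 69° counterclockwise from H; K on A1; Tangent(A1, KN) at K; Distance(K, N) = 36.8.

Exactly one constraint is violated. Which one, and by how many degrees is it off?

Tangent(A1, KN) at K — off by 6.60°.

F = (0.00, 0.00) ✓; F.y = 0.00, H.y = 0.00 ✓; |FH| = 59.90 ✓; ∠(RH, HF) = 90.00° ✓; |RH| = 8.900 ✓; bearing(R→K) − bearing(R→H) = 69.00° ✓; |RK| = 8.900 ✓; ∠(RK, KN) = 83.40° ✗; |KN| = 36.80 ✓.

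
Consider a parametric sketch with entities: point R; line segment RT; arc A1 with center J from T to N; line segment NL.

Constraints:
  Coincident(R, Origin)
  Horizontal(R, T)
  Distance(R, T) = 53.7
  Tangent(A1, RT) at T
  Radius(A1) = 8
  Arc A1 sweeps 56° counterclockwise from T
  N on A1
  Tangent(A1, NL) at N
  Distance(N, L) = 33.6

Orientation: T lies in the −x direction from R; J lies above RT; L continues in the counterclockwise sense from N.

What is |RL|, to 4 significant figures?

42.24

On A1, T sits at bearing -90° from J; a 56° counterclockwise sweep puts N at bearing -34°, so N = J + 8.0·(cos -34°, sin -34°) = (-47.07, 3.526). A1 meets NL tangentially, so JN is at right angles to NL, so NL runs along (−sin -34°, cos -34°); with |NL| = 33.6, L = (-28.28, 31.38). Then |RL| = |L − R| = 42.24.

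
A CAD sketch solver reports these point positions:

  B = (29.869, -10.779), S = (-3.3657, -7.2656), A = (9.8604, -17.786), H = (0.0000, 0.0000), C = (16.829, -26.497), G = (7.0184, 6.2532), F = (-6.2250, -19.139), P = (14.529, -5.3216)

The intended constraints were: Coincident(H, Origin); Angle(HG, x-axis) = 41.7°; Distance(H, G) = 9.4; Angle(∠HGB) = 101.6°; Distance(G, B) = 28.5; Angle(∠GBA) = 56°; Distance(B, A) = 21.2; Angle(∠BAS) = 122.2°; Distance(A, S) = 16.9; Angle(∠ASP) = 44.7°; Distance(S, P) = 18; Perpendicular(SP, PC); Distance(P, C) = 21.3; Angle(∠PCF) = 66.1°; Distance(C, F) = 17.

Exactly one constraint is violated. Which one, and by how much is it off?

Distance(C, F) = 17 — off by 7.20.

H = (0.00, 0.00) ✓; HG at 41.70° ✓; |HG| = 9.400 ✓; ∠HGB = 101.6° ✓; |GB| = 28.50 ✓; ∠GBA = 56.00° ✓; |BA| = 21.20 ✓; ∠BAS = 122.2° ✓; |AS| = 16.90 ✓; ∠ASP = 44.70° ✓; |SP| = 18.00 ✓; ∠(SP, PC) = 90.00° ✓; |PC| = 21.30 ✓; ∠PCF = 66.10° ✓; |CF| = 24.20 ✗.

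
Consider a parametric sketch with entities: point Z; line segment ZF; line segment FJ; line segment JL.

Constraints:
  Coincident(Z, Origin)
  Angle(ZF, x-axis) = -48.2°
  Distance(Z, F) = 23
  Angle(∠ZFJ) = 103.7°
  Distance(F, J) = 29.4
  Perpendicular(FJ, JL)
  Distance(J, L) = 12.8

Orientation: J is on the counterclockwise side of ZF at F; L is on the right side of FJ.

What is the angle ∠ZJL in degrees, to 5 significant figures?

122.67°

Z is at the origin; ZF runs at -48.2° with length 23.0, so F = 23.0·(cos -48.2°, sin -48.2°) = (15.330, -17.146). ∠ZFJ = 103.7°, so FJ runs at -48.2° + (180° − 103.7°) = 28.100° from the x-axis; with |FJ| = 29.4, J = F + 29.4·(cos 28.100°, sin 28.100°) = (41.265, -3.2982). The perpendicularity gives JL at right angles to FJ; with |JL| = 12.8 on the right of FJ, L = J + 12.8·(0.47101, -0.88213) = (47.294, -14.589). Then cos ∠ZJL = JZ·JL / (|JZ||JL|), giving 122.67°.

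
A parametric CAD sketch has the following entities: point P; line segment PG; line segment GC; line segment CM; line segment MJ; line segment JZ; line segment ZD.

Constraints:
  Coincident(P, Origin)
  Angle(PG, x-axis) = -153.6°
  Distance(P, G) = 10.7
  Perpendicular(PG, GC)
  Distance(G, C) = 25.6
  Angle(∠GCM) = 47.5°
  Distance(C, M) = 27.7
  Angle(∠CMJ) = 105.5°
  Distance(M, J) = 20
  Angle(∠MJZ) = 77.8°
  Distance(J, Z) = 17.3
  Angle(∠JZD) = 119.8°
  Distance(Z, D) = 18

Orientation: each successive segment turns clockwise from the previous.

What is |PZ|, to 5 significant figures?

12.764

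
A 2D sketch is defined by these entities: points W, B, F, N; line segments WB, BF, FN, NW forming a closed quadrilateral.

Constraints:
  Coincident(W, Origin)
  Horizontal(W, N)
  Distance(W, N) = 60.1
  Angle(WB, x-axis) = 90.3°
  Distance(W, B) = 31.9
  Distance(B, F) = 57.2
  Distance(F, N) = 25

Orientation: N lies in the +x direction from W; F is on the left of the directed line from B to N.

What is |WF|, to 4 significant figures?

61.76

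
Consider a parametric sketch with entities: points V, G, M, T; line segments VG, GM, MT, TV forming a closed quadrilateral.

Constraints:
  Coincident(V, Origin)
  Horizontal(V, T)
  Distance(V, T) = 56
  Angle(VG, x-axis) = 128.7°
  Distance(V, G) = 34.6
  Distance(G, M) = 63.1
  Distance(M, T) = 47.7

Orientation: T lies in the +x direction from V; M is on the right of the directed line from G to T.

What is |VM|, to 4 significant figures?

28.62

V is at the origin; VT is horizontal with |VT| = 56.0 and T in +x, so T = (56.0, 0). VG runs at 128.7° with |VG| = 34.6, so G = (-21.63, 27.00). M is determined by |GM| = 63.1 and |MT| = 47.7 together: it lies at the intersection of circle(G, 63.1) and circle(T, 47.7). With |GT| = 82.20, the foot of the radical line on GT is 51.48 from G and the perpendicular offset is √(63.1² − 51.48²) = 36.49. Taking the right-of-GT solution: M = (15.00, -24.38).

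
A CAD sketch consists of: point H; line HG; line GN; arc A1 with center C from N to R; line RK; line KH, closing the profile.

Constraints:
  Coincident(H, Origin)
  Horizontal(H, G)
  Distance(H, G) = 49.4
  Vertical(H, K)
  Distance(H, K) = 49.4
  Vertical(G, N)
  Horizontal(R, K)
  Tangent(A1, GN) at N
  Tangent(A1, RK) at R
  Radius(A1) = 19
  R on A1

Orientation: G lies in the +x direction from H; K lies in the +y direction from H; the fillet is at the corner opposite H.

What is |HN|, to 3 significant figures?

58.0

H is at the origin; HG is horizontal with |HG| = 49.4 and G on the +x side, so G = (49.4, 0.00). H and K share the same x with |HK| = 49.4 and K on the +y side, so K = (0.00, 49.4). The virtual corner opposite H is at (49.4, 49.4). The tangent condition forces CN to be normal to GN and the tangent condition forces CR to be normal to RK, with radius 19.0, so the center C sits 19.0 in from both sides at C = (30.4, 30.4). That places the tangent points at N = (49.4, 30.4) on GN and R = (30.4, 49.4) on RK. Then |HN| = |N − H| = 58.0.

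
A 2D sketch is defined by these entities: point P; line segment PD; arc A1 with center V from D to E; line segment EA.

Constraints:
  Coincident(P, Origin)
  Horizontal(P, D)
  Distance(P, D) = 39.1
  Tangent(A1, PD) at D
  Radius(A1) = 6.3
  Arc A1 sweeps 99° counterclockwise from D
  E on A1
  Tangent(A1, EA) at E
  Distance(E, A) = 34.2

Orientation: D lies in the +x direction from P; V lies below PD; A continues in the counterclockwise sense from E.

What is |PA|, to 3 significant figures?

56.1

On A1, D sits at bearing 90° from V; a 99° counterclockwise sweep puts E at bearing 189°, so E = V + 6.3·(cos 189°, sin 189°) = (32.9, -7.29). The tangent condition forces VE to be normal to EA, so EA runs along (−sin 189°, cos 189°); with |EA| = 34.2, A = (38.2, -41.1). Then |PA| = |A − P| = 56.1.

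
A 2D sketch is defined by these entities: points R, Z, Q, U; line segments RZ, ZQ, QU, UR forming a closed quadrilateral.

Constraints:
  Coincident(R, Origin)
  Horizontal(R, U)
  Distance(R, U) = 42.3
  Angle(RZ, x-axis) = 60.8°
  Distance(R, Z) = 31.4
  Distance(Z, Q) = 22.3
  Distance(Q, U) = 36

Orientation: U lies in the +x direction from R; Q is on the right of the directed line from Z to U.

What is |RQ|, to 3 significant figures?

9.68

Checks: |ZQ| = 22.30 ✓; |QU| = 36.00 ✓.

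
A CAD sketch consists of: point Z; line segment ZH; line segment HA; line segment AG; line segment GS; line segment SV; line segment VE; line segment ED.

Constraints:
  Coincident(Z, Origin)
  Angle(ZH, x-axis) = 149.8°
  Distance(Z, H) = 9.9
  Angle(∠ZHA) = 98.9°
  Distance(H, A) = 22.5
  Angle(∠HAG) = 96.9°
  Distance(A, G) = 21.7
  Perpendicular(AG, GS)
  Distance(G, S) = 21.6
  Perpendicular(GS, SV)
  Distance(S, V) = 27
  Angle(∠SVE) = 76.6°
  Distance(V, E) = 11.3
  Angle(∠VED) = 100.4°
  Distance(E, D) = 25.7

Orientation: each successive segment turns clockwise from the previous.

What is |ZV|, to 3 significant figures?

12.6

The perpendicularity gives GS at right angles to AG, so GS runs at -104°; with |GS| = 21.6, S = (15.3, -0.375). The perpendicularity gives SV at right angles to GS, so SV runs at 166°; with |SV| = 27.0, V = (-10.9, 6.34). Then |ZV| = |V − Z| = 12.6.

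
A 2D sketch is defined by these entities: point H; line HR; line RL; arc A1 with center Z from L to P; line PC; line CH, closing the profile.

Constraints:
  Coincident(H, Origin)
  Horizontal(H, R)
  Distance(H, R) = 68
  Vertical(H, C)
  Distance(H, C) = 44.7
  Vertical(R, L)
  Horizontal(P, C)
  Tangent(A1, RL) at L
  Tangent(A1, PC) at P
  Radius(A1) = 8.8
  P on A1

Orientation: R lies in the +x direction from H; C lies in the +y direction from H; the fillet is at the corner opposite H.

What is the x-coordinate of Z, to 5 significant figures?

59.200

H is at the origin; HR is horizontal with |HR| = 68.0 and R on the +x side, so R = (68.000, 0.0000). H and C share the same x with |HC| = 44.7 and C on the +y side, so C = (0.0000, 44.700). The virtual corner opposite H is at (68.000, 44.700). Since A1 is tangent to RL there, ZL ⟂ RL and A1 meets PC tangentially, so ZP is at right angles to PC, with radius 8.8, so the center Z sits 8.8 in from both sides at Z = (59.200, 35.900). So Z.x = 59.200.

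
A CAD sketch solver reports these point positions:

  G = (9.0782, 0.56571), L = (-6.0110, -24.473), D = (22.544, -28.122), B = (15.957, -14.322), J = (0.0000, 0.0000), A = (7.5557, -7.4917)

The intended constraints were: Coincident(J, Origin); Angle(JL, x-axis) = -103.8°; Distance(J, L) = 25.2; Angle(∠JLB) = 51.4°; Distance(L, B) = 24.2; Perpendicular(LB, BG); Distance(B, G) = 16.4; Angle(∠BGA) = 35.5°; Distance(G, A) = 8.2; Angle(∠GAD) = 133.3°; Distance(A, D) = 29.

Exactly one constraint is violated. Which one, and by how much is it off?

Distance(A, D) = 29 — off by 3.50.

J = (0.00, 0.00) ✓; JL at -103.8° ✓; |JL| = 25.20 ✓; ∠JLB = 51.40° ✓; |LB| = 24.20 ✓; ∠(LB, BG) = 90.00° ✓; |BG| = 16.40 ✓; ∠BGA = 35.50° ✓; |GA| = 8.200 ✓; ∠GAD = 133.3° ✓; |AD| = 25.50 ✗.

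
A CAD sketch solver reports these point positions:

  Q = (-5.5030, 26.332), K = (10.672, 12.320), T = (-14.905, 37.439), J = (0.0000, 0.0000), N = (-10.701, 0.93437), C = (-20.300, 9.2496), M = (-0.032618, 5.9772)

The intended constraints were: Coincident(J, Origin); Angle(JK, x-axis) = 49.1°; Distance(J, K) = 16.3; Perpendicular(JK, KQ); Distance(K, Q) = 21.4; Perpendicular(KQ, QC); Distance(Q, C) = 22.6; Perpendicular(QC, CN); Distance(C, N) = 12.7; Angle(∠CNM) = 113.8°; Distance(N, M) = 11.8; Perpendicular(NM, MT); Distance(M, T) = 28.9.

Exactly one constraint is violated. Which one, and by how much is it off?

Distance(M, T) = 28.9 — off by 5.90.

J = (0.00, 0.00) ✓; JK at 49.10° ✓; |JK| = 16.30 ✓; ∠(JK, KQ) = 90.00° ✓; |KQ| = 21.40 ✓; ∠(KQ, QC) = 90.00° ✓; |QC| = 22.60 ✓; ∠(QC, CN) = 90.00° ✓; |CN| = 12.70 ✓; ∠CNM = 113.8° ✓; |NM| = 11.80 ✓; ∠(NM, MT) = 90.00° ✓; |MT| = 34.80 ✗.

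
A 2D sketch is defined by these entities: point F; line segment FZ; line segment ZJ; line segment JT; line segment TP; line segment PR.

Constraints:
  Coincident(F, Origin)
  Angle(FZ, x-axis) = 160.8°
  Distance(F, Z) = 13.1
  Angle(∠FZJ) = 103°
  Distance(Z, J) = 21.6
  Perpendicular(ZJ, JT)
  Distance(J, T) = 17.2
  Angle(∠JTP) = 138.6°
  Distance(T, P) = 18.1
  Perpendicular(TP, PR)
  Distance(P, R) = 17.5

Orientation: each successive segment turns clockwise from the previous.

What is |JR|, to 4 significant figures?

31.60

F is at the origin; FZ runs at 160.8° with length 13.1, so Z = (-12.37, 4.308). ∠FZJ = 103.0° gives ZJ at 83.80° from the x-axis; with |ZJ| = 21.6, J = (-10.04, 25.78). ZJ ⟂ JT, so JT runs at -6.200°; with |JT| = 17.2, T = (7.061, 23.92). ∠JTP = 138.6° gives TP at -47.60° from the x-axis; with |TP| = 18.1, P = (19.27, 10.56). TP ⟂ PR, so PR runs at -137.6°; with |PR| = 17.5, R = (6.343, -1.242). Then |JR| = |R − J| = 31.60.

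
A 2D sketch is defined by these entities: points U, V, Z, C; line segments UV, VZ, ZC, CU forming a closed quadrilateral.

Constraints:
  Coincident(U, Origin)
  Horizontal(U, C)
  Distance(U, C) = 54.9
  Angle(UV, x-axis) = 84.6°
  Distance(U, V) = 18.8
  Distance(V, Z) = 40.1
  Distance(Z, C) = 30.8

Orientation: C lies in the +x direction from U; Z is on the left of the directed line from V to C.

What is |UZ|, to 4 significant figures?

49.26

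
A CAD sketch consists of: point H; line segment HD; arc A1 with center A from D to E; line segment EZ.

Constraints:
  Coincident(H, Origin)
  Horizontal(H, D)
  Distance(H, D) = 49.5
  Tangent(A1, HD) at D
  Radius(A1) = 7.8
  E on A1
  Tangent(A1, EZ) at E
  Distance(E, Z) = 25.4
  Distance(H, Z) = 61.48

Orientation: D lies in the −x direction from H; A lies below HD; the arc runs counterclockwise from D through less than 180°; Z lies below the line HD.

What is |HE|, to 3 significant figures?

57.9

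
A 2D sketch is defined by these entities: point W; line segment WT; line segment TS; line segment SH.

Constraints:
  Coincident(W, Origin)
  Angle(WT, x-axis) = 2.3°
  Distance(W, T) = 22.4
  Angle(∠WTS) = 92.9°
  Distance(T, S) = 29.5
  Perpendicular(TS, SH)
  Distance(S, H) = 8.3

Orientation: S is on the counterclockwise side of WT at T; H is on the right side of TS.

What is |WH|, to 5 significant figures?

43.349

∠WTS = 92.9°, so TS runs at 2.3° + (180° − 92.9°) = 89.400° from the x-axis; with |TS| = 29.5, S = T + 29.5·(cos 89.400°, sin 89.400°) = (22.691, 30.397). TS ⟂ SH; with |SH| = 8.3 on the right of TS, H = S + 8.3·(0.99995, -0.010472) = (30.990, 30.310). Then |WH| = |H − W| = 43.349.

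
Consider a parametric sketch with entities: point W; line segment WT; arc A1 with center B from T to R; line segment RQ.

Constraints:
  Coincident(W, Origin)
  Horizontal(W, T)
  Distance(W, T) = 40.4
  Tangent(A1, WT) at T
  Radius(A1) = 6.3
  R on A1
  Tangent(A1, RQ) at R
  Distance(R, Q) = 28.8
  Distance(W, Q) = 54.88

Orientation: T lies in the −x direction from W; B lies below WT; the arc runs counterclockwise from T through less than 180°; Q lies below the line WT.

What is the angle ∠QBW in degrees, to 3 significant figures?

101°

Checks: |BT| = 6.300 ✓; |BR| = 6.300 ✓; ∠(BR, RQ) = 90.00° ✓; |RQ| = 28.80 ✓; |WQ| = 54.88 ✓.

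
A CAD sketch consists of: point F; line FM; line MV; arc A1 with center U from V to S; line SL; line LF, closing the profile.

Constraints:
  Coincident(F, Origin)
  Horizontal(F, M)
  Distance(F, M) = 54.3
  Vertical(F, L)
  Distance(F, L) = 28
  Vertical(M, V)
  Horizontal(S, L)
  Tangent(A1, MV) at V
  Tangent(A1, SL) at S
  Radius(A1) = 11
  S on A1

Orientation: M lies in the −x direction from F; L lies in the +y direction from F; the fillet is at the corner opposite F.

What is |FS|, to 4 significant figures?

51.56

F is at the origin; FM is horizontal with |FM| = 54.3 and M on the −x side, so M = (-54.30, 0.000). FL is vertical with |FL| = 28.0 and L on the +y side, so L = (0.000, 28.00). The virtual corner opposite F is at (-54.30, 28.00). Tangency of A1 to MV means the radius UV is perpendicular to MV and A1 meets SL tangentially, so US is at right angles to SL, with radius 11.0, so the center U sits 11.0 in from both sides at U = (-43.30, 17.00). That places the tangent points at V = (-54.30, 17.00) on MV and S = (-43.30, 28.00) on SL. Then |FS| = |S − F| = 51.56.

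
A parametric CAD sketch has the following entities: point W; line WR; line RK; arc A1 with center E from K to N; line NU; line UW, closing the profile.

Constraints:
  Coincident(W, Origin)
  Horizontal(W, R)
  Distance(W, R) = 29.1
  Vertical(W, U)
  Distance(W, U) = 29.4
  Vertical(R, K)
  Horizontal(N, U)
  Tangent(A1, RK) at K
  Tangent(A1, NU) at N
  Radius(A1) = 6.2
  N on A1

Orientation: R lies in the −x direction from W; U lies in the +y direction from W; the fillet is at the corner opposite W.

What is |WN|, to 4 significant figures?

37.27

The virtual corner opposite W is at (-29.10, 29.40). Tangency of A1 to RK means the radius EK is perpendicular to RK and A1 meets NU tangentially, so EN is at right angles to NU, with radius 6.2, so the center E sits 6.2 in from both sides at E = (-22.90, 23.20). That places the tangent points at K = (-29.10, 23.20) on RK and N = (-22.90, 29.40) on NU. Then |WN| = |N − W| = 37.27.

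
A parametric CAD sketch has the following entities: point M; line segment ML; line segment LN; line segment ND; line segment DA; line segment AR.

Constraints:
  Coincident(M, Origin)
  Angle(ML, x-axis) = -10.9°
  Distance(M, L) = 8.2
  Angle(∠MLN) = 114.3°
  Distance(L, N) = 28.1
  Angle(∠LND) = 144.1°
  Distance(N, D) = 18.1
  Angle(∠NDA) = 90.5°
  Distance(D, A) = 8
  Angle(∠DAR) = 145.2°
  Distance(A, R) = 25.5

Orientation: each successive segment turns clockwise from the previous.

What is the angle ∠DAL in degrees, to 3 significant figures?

101°

M is at the origin; ML runs at -10.9° with length 8.2, so L = (8.05, -1.55). ∠MLN = 114.3° gives LN at -76.6° from the x-axis; with |LN| = 28.1, N = (14.6, -28.9). ∠LND = 144.1° gives ND at -113° from the x-axis; with |ND| = 18.1, D = (7.64, -45.6). ∠NDA = 90.5° gives DA at 158° from the x-axis; with |DA| = 8.0, A = (0.220, -42.6). Then cos ∠DAL = AD·AL / (|AD||AL|), giving 101°.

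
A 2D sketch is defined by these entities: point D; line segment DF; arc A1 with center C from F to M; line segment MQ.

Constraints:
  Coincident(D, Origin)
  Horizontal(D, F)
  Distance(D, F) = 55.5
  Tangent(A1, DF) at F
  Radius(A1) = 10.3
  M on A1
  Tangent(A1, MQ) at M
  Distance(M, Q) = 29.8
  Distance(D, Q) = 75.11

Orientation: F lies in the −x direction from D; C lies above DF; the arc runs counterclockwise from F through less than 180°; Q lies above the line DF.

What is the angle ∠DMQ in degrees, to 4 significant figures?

141.5°

D is at the origin; DF is horizontal with |DF| = 55.5 and F on the −x side, so F = (-55.50, 0.000). The tangent condition forces CF to be normal to DF, so C = F + (0, 10.3) = (-55.50, 10.30). Since CM ⟂ MQ (tangency), |CQ| = √(10.3² + 29.8²) = 31.53 regardless of where M sits on A1. So Q lies on both circle(D, 75.11) and circle(C, 31.53); the above-DF intersection is Q = (-62.98, 40.93). M is the foot of the tangent from Q: M = (-46.84, 15.88).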